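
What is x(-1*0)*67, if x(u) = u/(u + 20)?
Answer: 0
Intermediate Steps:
x(u) = u/(20 + u)
x(-1*0)*67 = ((-1*0)/(20 - 1*0))*67 = (0/(20 + 0))*67 = (0/20)*67 = (0*(1/20))*67 = 0*67 = 0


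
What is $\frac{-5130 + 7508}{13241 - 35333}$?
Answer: $- \frac{1189}{11046} \approx -0.10764$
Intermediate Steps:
$\frac{-5130 + 7508}{13241 - 35333} = \frac{2378}{-22092} = 2378 \left(- \frac{1}{22092}\right) = - \frac{1189}{11046}$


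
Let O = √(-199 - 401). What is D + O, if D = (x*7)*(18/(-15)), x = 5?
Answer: -42 + 10*I*√6 ≈ -42.0 + 24.495*I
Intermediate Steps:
O = 10*I*√6 (O = √(-600) = 10*I*√6 ≈ 24.495*I)
D = -42 (D = (5*7)*(18/(-15)) = 35*(18*(-1/15)) = 35*(-6/5) = -42)
D + O = -42 + 10*I*√6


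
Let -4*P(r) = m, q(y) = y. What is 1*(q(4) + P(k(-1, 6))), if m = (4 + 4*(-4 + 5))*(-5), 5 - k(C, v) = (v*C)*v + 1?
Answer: 14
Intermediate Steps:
k(C, v) = 4 - C*v**2 (k(C, v) = 5 - ((v*C)*v + 1) = 5 - ((C*v)*v + 1) = 5 - (C*v**2 + 1) = 5 - (1 + C*v**2) = 5 + (-1 - C*v**2) = 4 - C*v**2)
m = -40 (m = (4 + 4*1)*(-5) = (4 + 4)*(-5) = 8*(-5) = -40)
P(r) = 10 (P(r) = -1/4*(-40) = 10)
1*(q(4) + P(k(-1, 6))) = 1*(4 + 10) = 1*14 = 14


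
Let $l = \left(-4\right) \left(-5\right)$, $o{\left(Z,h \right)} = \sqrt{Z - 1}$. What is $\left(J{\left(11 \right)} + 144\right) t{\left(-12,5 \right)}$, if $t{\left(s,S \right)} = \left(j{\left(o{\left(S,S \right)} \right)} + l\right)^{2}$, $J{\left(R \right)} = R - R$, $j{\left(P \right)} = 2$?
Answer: $69696$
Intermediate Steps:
$o{\left(Z,h \right)} = \sqrt{-1 + Z}$
$l = 20$
$J{\left(R \right)} = 0$
$t{\left(s,S \right)} = 484$ ($t{\left(s,S \right)} = \left(2 + 20\right)^{2} = 22^{2} = 484$)
$\left(J{\left(11 \right)} + 144\right) t{\left(-12,5 \right)} = \left(0 + 144\right) 484 = 144 \cdot 484 = 69696$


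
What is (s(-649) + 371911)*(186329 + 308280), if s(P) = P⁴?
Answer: 87748906318604008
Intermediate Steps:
(s(-649) + 371911)*(186329 + 308280) = ((-649)⁴ + 371911)*(186329 + 308280) = (177410282401 + 371911)*494609 = 177410654312*494609 = 87748906318604008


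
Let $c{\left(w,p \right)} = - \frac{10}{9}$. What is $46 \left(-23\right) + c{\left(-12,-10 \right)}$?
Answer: $- \frac{9532}{9} \approx -1059.1$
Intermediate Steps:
$c{\left(w,p \right)} = - \frac{10}{9}$ ($c{\left(w,p \right)} = \left(-10\right) \frac{1}{9} = - \frac{10}{9}$)
$46 \left(-23\right) + c{\left(-12,-10 \right)} = 46 \left(-23\right) - \frac{10}{9} = -1058 - \frac{10}{9} = - \frac{9532}{9}$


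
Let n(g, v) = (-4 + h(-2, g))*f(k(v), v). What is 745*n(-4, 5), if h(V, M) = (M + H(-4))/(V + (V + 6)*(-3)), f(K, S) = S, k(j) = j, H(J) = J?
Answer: -89400/7 ≈ -12771.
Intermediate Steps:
h(V, M) = (-4 + M)/(-18 - 2*V) (h(V, M) = (M - 4)/(V + (V + 6)*(-3)) = (-4 + M)/(V + (6 + V)*(-3)) = (-4 + M)/(V + (-18 - 3*V)) = (-4 + M)/(-18 - 2*V))
n(g, v) = v*(-26/7 - g/14) (n(g, v) = (-4 + (4 - g)/(2*(9 - 2)))*v = (-4 + (½)*(4 - g)/7)*v = (-4 + (½)*(⅐)*(4 - g))*v = (-4 + (2/7 - g/14))*v = (-26/7 - g/14)*v = v*(-26/7 - g/14))
745*n(-4, 5) = 745*(-1/14*5*(52 - 4)) = 745*(-1/14*5*48) = 745*(-120/7) = -89400/7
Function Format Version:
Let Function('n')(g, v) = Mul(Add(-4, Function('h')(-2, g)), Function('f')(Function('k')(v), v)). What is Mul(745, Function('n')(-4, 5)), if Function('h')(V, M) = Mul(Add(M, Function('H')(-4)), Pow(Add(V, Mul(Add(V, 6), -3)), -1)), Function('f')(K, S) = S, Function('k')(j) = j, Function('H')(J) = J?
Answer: Rational(-89400, 7) ≈ -12771.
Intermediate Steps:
Function('h')(V, M) = Mul(Pow(Add(-18, Mul(-2, V)), -1), Add(-4, M)) (Function('h')(V, M) = Mul(Add(M, -4), Pow(Add(V, Mul(Add(V, 6), -3)), -1)) = Mul(Add(-4, M), Pow(Add(V, Mul(Add(6, V), -3)), -1)) = Mul(Add(-4, M), Pow(Add(V, Add(-18, Mul(-3, V))), -1)) = Mul(Add(-4, M), Pow(Add(-18, Mul(-2, V)), -1)) = Mul(Pow(Add(-18, Mul(-2, V)), -1), Add(-4, M)))
Function('n')(g, v) = Mul(v, Add(Rational(-26, 7), Mul(Rational(-1, 14), g))) (Function('n')(g, v) = Mul(Add(-4, Mul(Rational(1, 2), Pow(Add(9, -2), -1), Add(4, Mul(-1, g)))), v) = Mul(Add(-4, Mul(Rational(1, 2), Pow(7, -1), Add(4, Mul(-1, g)))), v) = Mul(Add(-4, Mul(Rational(1, 2), Rational(1, 7), Add(4, Mul(-1, g)))), v) = Mul(Add(-4, Add(Rational(2, 7), Mul(Rational(-1, 14), g))), v) = Mul(Add(Rational(-26, 7), Mul(Rational(-1, 14), g)), v) = Mul(v, Add(Rational(-26, 7), Mul(Rational(-1, 14), g))))
Mul(745, Function('n')(-4, 5)) = Mul(745, Mul(Rational(-1, 14), 5, Add(52, -4))) = Mul(745, Mul(Rational(-1, 14), 5, 48)) = Mul(745, Rational(-120, 7)) = Rational(-89400, 7)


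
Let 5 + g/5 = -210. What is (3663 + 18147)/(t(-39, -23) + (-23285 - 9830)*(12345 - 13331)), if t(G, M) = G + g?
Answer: 10905/16325138 ≈ 0.00066799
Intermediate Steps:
g = -1075 (g = -25 + 5*(-210) = -25 - 1050 = -1075)
t(G, M) = -1075 + G (t(G, M) = G - 1075 = -1075 + G)
(3663 + 18147)/(t(-39, -23) + (-23285 - 9830)*(12345 - 13331)) = (3663 + 18147)/((-1075 - 39) + (-23285 - 9830)*(12345 - 13331)) = 21810/(-1114 - 33115*(-986)) = 21810/(-1114 + 32651390) = 21810/32650276 = 21810*(1/32650276) = 10905/16325138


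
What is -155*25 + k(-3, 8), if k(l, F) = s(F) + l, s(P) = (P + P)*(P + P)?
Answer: -3622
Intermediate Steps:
s(P) = 4*P**2 (s(P) = (2*P)*(2*P) = 4*P**2)
k(l, F) = l + 4*F**2 (k(l, F) = 4*F**2 + l = l + 4*F**2)
-155*25 + k(-3, 8) = -155*25 + (-3 + 4*8**2) = -3875 + (-3 + 4*64) = -3875 + (-3 + 256) = -3875 + 253 = -3622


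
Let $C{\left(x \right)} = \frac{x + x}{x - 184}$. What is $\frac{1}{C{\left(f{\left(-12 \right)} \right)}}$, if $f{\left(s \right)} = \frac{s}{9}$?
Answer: $\frac{139}{2} \approx 69.5$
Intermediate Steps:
$f{\left(s \right)} = \frac{s}{9}$ ($f{\left(s \right)} = s \frac{1}{9} = \frac{s}{9}$)
$C{\left(x \right)} = \frac{2 x}{-184 + x}$
$\frac{1}{C{\left(f{\left(-12 \right)} \right)}} = \frac{1}{2 \cdot \frac{1}{9} \left(-12\right) \frac{1}{-184 + \frac{1}{9} \left(-12\right)}} = \frac{1}{2 \left(- \frac{4}{3}\right) \frac{1}{-184 - \frac{4}{3}}} = \frac{1}{2 \left(- \frac{4}{3}\right) \frac{1}{- \frac{556}{3}}} = \frac{1}{2 \left(- \frac{4}{3}\right) \left(- \frac{3}{556}\right)} = \frac{1}{\frac{2}{139}} = \frac{139}{2}$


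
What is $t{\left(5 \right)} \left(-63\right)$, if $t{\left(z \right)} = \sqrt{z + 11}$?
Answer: $-252$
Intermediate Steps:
$t{\left(z \right)} = \sqrt{11 + z}$
$t{\left(5 \right)} \left(-63\right) = \sqrt{11 + 5} \left(-63\right) = \sqrt{16} \left(-63\right) = 4 \left(-63\right) = -252$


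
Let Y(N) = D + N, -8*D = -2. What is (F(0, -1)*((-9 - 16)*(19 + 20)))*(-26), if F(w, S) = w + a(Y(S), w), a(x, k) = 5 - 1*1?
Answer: 101400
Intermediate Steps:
D = 1/4 (D = -1/8*(-2) = 1/4 ≈ 0.25000)
Y(N) = 1/4 + N
a(x, k) = 4 (a(x, k) = 5 - 1 = 4)
F(w, S) = 4 + w (F(w, S) = w + 4 = 4 + w)
(F(0, -1)*((-9 - 16)*(19 + 20)))*(-26) = ((4 + 0)*((-9 - 16)*(19 + 20)))*(-26) = (4*(-25*39))*(-26) = (4*(-975))*(-26) = -3900*(-26) = 101400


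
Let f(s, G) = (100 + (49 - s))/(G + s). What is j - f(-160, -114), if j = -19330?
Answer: -5296111/274 ≈ -19329.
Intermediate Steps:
f(s, G) = (149 - s)/(G + s)
j - f(-160, -114) = -19330 - (149 - 1*(-160))/(-114 - 160) = -19330 - (149 + 160)/(-274) = -19330 - (-1)*309/274 = -19330 - 1*(-309/274) = -19330 + 309/274 = -5296111/274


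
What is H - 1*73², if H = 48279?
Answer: 42950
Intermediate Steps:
H - 1*73² = 48279 - 1*73² = 48279 - 1*5329 = 48279 - 5329 = 42950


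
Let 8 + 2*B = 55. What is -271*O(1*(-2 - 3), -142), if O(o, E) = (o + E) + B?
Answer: 66937/2 ≈ 33469.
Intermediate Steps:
B = 47/2 (B = -4 + (½)*55 = -4 + 55/2 = 47/2 ≈ 23.500)
O(o, E) = 47/2 + E + o (O(o, E) = (o + E) + 47/2 = (E + o) + 47/2 = 47/2 + E + o)
-271*O(1*(-2 - 3), -142) = -271*(47/2 - 142 + 1*(-2 - 3)) = -271*(47/2 - 142 + 1*(-5)) = -271*(47/2 - 142 - 5) = -271*(-247/2) = 66937/2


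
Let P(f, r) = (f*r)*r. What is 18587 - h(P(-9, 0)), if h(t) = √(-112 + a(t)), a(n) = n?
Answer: 18587 - 4*I*√7 ≈ 18587.0 - 10.583*I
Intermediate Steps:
P(f, r) = f*r²
h(t) = √(-112 + t)
18587 - h(P(-9, 0)) = 18587 - √(-112 - 9*0²) = 18587 - √(-112 - 9*0) = 18587 - √(-112 + 0) = 18587 - √(-112) = 18587 - 4*I*√7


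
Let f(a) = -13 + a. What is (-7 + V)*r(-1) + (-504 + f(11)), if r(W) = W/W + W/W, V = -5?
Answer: -530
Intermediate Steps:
r(W) = 2 (r(W) = 1 + 1 = 2)
(-7 + V)*r(-1) + (-504 + f(11)) = (-7 - 5)*2 + (-504 + (-13 + 11)) = -12*2 + (-504 - 2) = -24 - 506 = -530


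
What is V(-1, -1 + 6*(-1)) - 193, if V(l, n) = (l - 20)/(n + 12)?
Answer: -986/5 ≈ -197.20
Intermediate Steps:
V(l, n) = (-20 + l)/(12 + n)
V(-1, -1 + 6*(-1)) - 193 = (-20 - 1)/(12 + (-1 + 6*(-1))) - 193 = -21/(12 + (-1 - 6)) - 193 = -21/(12 - 7) - 193 = -21/5 - 193 = -986/5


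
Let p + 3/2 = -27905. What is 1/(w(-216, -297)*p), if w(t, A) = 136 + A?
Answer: 2/8985893 ≈ 2.2257e-7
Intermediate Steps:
p = -55813/2 (p = -3/2 - 27905 = -55813/2 ≈ -27907.)
1/(w(-216, -297)*p) = 1/((136 - 297)*(-55813/2)) = -2/55813/(-161) = -1/161*(-2/55813) = 2/8985893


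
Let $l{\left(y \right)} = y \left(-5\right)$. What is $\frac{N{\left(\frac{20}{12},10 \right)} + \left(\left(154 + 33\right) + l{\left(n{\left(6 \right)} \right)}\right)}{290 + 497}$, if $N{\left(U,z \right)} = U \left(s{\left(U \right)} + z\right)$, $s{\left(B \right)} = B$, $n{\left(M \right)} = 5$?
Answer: $\frac{1633}{7083} \approx 0.23055$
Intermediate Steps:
$N{\left(U,z \right)} = U \left(U + z\right)$
$l{\left(y \right)} = - 5 y$
$\frac{N{\left(\frac{20}{12},10 \right)} + \left(\left(154 + 33\right) + l{\left(n{\left(6 \right)} \right)}\right)}{290 + 497} = \frac{\frac{20}{12} \left(\frac{20}{12} + 10\right) + \left(\left(154 + 33\right) - 25\right)}{290 + 497} = \frac{20 \cdot \frac{1}{12} \left(20 \cdot \frac{1}{12} + 10\right) + \left(187 - 25\right)}{787} = \left(\frac{5 \left(\frac{5}{3} + 10\right)}{3} + 162\right) \frac{1}{787} = \left(\frac{5}{3} \cdot \frac{35}{3} + 162\right) \frac{1}{787} = \left(\frac{175}{9} + 162\right) \frac{1}{787} = \frac{1633}{9} \cdot \frac{1}{787} = \frac{1633}{7083}$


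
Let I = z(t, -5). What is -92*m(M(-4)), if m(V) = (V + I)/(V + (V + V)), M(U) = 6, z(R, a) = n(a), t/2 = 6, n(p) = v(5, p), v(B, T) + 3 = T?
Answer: 92/9 ≈ 10.222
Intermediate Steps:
v(B, T) = -3 + T
n(p) = -3 + p
t = 12 (t = 2*6 = 12)
z(R, a) = -3 + a
I = -8 (I = -3 - 5 = -8)
m(V) = (-8 + V)/(3*V) (m(V) = (V - 8)/(V + (V + V)) = (-8 + V)/(V + 2*V) = (-8 + V)/((3*V)) = (-8 + V)*(1/(3*V)) = (-8 + V)/(3*V))
-92*m(M(-4)) = -92*(-8 + 6)/(3*6) = -92*(-2)/(3*6) = -92*(-1/9) = 92/9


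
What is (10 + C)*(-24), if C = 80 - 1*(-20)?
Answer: -2640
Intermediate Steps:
C = 100 (C = 80 + 20 = 100)
(10 + C)*(-24) = (10 + 100)*(-24) = 110*(-24) = -2640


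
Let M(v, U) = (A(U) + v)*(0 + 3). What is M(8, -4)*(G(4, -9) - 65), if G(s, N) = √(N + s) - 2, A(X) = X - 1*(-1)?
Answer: -1005 + 15*I*√5 ≈ -1005.0 + 33.541*I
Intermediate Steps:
A(X) = 1 + X (A(X) = X + 1 = 1 + X)
M(v, U) = 3 + 3*U + 3*v (M(v, U) = ((1 + U) + v)*(0 + 3) = (1 + U + v)*3 = 3 + 3*U + 3*v)
G(s, N) = -2 + √(N + s)
M(8, -4)*(G(4, -9) - 65) = (3 + 3*(-4) + 3*8)*((-2 + √(-9 + 4)) - 65) = (3 - 12 + 24)*((-2 + √(-5)) - 65) = 15*((-2 + I*√5) - 65) = 15*(-67 + I*√5) = -1005 + 15*I*√5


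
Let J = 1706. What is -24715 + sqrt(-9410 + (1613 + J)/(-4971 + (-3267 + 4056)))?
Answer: -24715 + I*sqrt(164586536898)/4182 ≈ -24715.0 + 97.009*I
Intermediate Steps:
-24715 + sqrt(-9410 + (1613 + J)/(-4971 + (-3267 + 4056))) = -24715 + sqrt(-9410 + (1613 + 1706)/(-4971 + (-3267 + 4056))) = -24715 + sqrt(-9410 + 3319/(-4971 + 789)) = -24715 + sqrt(-9410 + 3319/(-4182)) = -24715 + sqrt(-9410 + 3319*(-1/4182)) = -24715 + sqrt(-9410 - 3319/4182) = -24715 + sqrt(-39355939/4182) = -24715 + I*sqrt(164586536898)/4182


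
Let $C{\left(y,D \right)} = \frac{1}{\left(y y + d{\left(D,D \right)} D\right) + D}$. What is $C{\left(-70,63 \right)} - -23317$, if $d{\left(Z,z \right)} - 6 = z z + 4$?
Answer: $\frac{5960757881}{255640} \approx 23317.0$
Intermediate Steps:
$d{\left(Z,z \right)} = 10 + z^{2}$ ($d{\left(Z,z \right)} = 6 + \left(z z + 4\right) = 6 + \left(z^{2} + 4\right) = 6 + \left(4 + z^{2}\right) = 10 + z^{2}$)
$C{\left(y,D \right)} = \frac{1}{D + y^{2} + D \left(10 + D^{2}\right)}$ ($C{\left(y,D \right)} = \frac{1}{\left(y y + \left(10 + D^{2}\right) D\right) + D} = \frac{1}{\left(y^{2} + D \left(10 + D^{2}\right)\right) + D} = \frac{1}{D + y^{2} + D \left(10 + D^{2}\right)}$)
$C{\left(-70,63 \right)} - -23317 = \frac{1}{63^{3} + \left(-70\right)^{2} + 11 \cdot 63} - -23317 = \frac{1}{250047 + 4900 + 693} + 23317 = \frac{1}{255640} + 23317 = \frac{5960757881}{255640}$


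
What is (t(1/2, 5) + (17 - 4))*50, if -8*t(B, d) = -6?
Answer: 1375/2 ≈ 687.50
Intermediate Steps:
t(B, d) = ¾ (t(B, d) = -⅛*(-6) = ¾)
(t(1/2, 5) + (17 - 4))*50 = (¾ + (17 - 4))*50 = (¾ + 13)*50 = (55/4)*50 = 1375/2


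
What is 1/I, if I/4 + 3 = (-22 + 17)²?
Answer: 1/88 ≈ 0.011364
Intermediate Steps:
I = 88 (I = -12 + 4*(-22 + 17)² = -12 + 4*(-5)² = -12 + 4*25 = -12 + 100 = 88)
1/I = 1/88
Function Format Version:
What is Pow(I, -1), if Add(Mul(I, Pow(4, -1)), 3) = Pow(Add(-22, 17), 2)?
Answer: Rational(1, 88) ≈ 0.011364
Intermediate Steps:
I = 88 (I = Add(-12, Mul(4, Pow(Add(-22, 17), 2))) = Add(-12, Mul(4, Pow(-5, 2))) = Add(-12, Mul(4, 25)) = Add(-12, 100) = 88)
Pow(I, -1) = Pow(88, -1) = Rational(1, 88)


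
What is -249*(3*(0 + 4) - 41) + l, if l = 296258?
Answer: 303479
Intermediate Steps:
-249*(3*(0 + 4) - 41) + l = -249*(3*(0 + 4) - 41) + 296258 = -249*(3*4 - 41) + 296258 = -249*(12 - 41) + 296258 = -249*(-29) + 296258 = 7221 + 296258 = 303479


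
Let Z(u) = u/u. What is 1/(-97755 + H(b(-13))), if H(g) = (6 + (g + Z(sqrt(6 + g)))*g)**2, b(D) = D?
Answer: -1/71511 ≈ -1.3984e-5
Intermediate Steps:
Z(u) = 1
H(g) = (6 + g*(1 + g))**2 (H(g) = (6 + (g + 1)*g)**2 = (6 + (1 + g)*g)**2 = (6 + g*(1 + g))**2)
1/(-97755 + H(b(-13))) = 1/(-97755 + (6 - 13 + (-13)**2)**2) = 1/(-97755 + (6 - 13 + 169)**2) = 1/(-97755 + 162**2) = 1/(-97755 + 26244) = 1/(-71511) = -1/71511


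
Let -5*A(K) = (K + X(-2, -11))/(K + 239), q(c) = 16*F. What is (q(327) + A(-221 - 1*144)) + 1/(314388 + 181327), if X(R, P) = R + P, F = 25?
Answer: 197988572/495715 ≈ 399.40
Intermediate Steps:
X(R, P) = P + R
q(c) = 400 (q(c) = 16*25 = 400)
A(K) = -(-13 + K)/(5*(239 + K)) (A(K) = -(K + (-11 - 2))/(5*(K + 239)) = -(K - 13)/(5*(239 + K)) = -(-13 + K)/(5*(239 + K)))
(q(327) + A(-221 - 1*144)) + 1/(314388 + 181327) = (400 + (13 - (-221 - 1*144))/(5*(239 + (-221 - 1*144)))) + 1/(314388 + 181327) = (400 + (13 - (-221 - 144))/(5*(239 + (-221 - 144)))) + 1/495715 = (400 + (13 - 1*(-365))/(5*(239 - 365))) + 1/495715 = (400 + (1/5)*(13 + 365)/(-126)) + 1/495715 = (400 + (1/5)*(-1/126)*378) + 1/495715 = (400 - 3/5) + 1/495715 = 1997/5 + 1/495715 = 197988572/495715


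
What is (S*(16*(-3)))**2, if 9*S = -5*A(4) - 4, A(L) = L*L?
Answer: 200704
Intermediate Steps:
A(L) = L**2
S = -28/3 (S = (-5*4**2 - 4)/9 = (-5*16 - 4)/9 = (-80 - 4)/9 = (1/9)*(-84) = -28/3 ≈ -9.3333)
(S*(16*(-3)))**2 = (-448*(-3)/3)**2 = (-28/3*(-48))**2 = 448**2 = 200704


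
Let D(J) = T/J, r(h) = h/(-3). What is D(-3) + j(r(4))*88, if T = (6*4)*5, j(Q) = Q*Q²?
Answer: -6712/27 ≈ -248.59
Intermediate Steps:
r(h) = -h/3 (r(h) = h*(-⅓) = -h/3)
j(Q) = Q³
T = 120 (T = 24*5 = 120)
D(J) = 120/J
D(-3) + j(r(4))*88 = 120/(-3) + (-⅓*4)³*88 = 120*(-⅓) + (-4/3)³*88 = -40 - 64/27*88 = -40 - 5632/27 = -6712/27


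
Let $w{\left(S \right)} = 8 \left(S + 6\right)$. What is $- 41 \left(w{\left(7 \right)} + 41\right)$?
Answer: $-5945$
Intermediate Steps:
$w{\left(S \right)} = 48 + 8 S$ ($w{\left(S \right)} = 8 \left(6 + S\right) = 48 + 8 S$)
$- 41 \left(w{\left(7 \right)} + 41\right) = - 41 \left(\left(48 + 8 \cdot 7\right) + 41\right) = - 41 \left(\left(48 + 56\right) + 41\right) = - 41 \left(104 + 41\right) = \left(-41\right) 145 = -5945$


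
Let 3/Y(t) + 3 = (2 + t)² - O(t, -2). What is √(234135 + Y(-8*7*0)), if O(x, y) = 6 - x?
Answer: 116*√435/5 ≈ 483.87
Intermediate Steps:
Y(t) = 3/(-9 + t + (2 + t)²) (Y(t) = 3/(-3 + ((2 + t)² - (6 - t))) = 3/(-3 + ((2 + t)² + (-6 + t))) = 3/(-3 + (-6 + t + (2 + t)²)) = 3/(-9 + t + (2 + t)²))
√(234135 + Y(-8*7*0)) = √(234135 + 3/(-9 - 8*7*0 + (2 - 8*7*0)²)) = √(234135 + 3/(-9 - 56*0 + (2 - 56*0)²)) = √(234135 + 3/(-9 + 0 + (2 + 0)²)) = √(234135 + 3/(-9 + 0 + 2²)) = √(234135 + 3/(-9 + 0 + 4)) = √(234135 + 3/(-5)) = √(234135 + 3*(-⅕)) = √(234135 - ⅗) = √(1170672/5) = 116*√435/5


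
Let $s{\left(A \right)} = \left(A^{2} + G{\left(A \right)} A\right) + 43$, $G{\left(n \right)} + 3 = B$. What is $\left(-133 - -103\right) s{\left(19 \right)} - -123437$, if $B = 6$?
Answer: $109607$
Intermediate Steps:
$G{\left(n \right)} = 3$ ($G{\left(n \right)} = -3 + 6 = 3$)
$s{\left(A \right)} = 43 + A^{2} + 3 A$ ($s{\left(A \right)} = \left(A^{2} + 3 A\right) + 43 = 43 + A^{2} + 3 A$)
$\left(-133 - -103\right) s{\left(19 \right)} - -123437 = \left(-133 - -103\right) \left(43 + 19^{2} + 3 \cdot 19\right) - -123437 = \left(-133 + 103\right) \left(43 + 361 + 57\right) + 123437 = \left(-30\right) 461 + 123437 = -13830 + 123437 = 109607$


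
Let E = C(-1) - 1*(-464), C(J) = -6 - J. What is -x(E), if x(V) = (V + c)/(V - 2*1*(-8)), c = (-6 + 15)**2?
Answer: -108/95 ≈ -1.1368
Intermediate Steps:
c = 81 (c = 9**2 = 81)
E = 459 (E = (-6 - 1*(-1)) - 1*(-464) = (-6 + 1) + 464 = -5 + 464 = 459)
x(V) = (81 + V)/(16 + V) (x(V) = (V + 81)/(V - 2*1*(-8)) = (81 + V)/(V - 2*(-8)) = (81 + V)/(V + 16) = (81 + V)/(16 + V))
-x(E) = -(81 + 459)/(16 + 459) = -540/475 = -1*108/95 = -108/95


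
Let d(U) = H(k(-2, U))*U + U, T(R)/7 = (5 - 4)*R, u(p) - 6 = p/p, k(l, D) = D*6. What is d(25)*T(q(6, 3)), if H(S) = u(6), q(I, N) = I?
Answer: 8400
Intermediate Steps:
k(l, D) = 6*D
u(p) = 7 (u(p) = 6 + p/p = 6 + 1 = 7)
H(S) = 7
T(R) = 7*R (T(R) = 7*((5 - 4)*R) = 7*(1*R) = 7*R)
d(U) = 8*U (d(U) = 7*U + U = 8*U)
d(25)*T(q(6, 3)) = (8*25)*(7*6) = 200*42 = 8400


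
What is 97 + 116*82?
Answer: 9609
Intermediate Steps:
97 + 116*82 = 97 + 9512 = 9609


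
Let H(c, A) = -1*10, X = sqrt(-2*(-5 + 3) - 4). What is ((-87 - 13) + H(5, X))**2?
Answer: 12100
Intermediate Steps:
X = 0 (X = sqrt(-2*(-2) - 4) = sqrt(4 - 4) = sqrt(0) = 0)
H(c, A) = -10
((-87 - 13) + H(5, X))**2 = ((-87 - 13) - 10)**2 = (-100 - 10)**2 = (-110)**2 = 12100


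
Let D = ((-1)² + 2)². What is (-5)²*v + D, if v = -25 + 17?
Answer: -191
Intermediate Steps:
v = -8
D = 9 (D = (1 + 2)² = 3² = 9)
(-5)²*v + D = (-5)²*(-8) + 9 = 25*(-8) + 9 = -200 + 9 = -191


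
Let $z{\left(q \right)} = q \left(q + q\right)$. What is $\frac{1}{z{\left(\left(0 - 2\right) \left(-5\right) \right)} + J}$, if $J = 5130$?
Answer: $\frac{1}{5330} \approx 0.00018762$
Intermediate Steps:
$z{\left(q \right)} = 2 q^{2}$ ($z{\left(q \right)} = q 2 q = 2 q^{2}$)
$\frac{1}{z{\left(\left(0 - 2\right) \left(-5\right) \right)} + J} = \frac{1}{2 \left(\left(0 - 2\right) \left(-5\right)\right)^{2} + 5130} = \frac{1}{2 \left(\left(-2\right) \left(-5\right)\right)^{2} + 5130} = \frac{1}{2 \cdot 10^{2} + 5130} = \frac{1}{2 \cdot 100 + 5130} = \frac{1}{200 + 5130} = \frac{1}{5330}$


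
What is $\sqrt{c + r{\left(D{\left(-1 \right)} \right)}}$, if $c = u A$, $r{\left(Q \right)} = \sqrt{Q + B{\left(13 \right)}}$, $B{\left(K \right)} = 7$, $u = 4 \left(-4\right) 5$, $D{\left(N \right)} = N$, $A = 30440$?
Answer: $\sqrt{-2435200 + \sqrt{6}} \approx 1560.5 i$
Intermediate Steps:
$u = -80$ ($u = \left(-16\right) 5 = -80$)
$r{\left(Q \right)} = \sqrt{7 + Q}$ ($r{\left(Q \right)} = \sqrt{Q + 7} = \sqrt{7 + Q}$)
$c = -2435200$ ($c = \left(-80\right) 30440 = -2435200$)
$\sqrt{c + r{\left(D{\left(-1 \right)} \right)}} = \sqrt{-2435200 + \sqrt{7 - 1}} = \sqrt{-2435200 + \sqrt{6}}$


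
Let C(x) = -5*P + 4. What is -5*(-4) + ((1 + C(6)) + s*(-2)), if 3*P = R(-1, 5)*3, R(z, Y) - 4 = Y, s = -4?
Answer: -12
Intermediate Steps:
R(z, Y) = 4 + Y
P = 9 (P = ((4 + 5)*3)/3 = (9*3)/3 = (⅓)*27 = 9)
C(x) = -41 (C(x) = -5*9 + 4 = -45 + 4 = -41)
-5*(-4) + ((1 + C(6)) + s*(-2)) = -5*(-4) + ((1 - 41) - 4*(-2)) = 20 + (-40 + 8) = 20 - 32 = -12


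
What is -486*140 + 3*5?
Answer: -68025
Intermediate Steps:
-486*140 + 3*5 = -68040 + 15 = -68025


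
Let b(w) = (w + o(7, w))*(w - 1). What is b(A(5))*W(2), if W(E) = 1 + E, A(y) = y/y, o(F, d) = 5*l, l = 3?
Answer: 0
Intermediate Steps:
o(F, d) = 15 (o(F, d) = 5*3 = 15)
A(y) = 1
b(w) = (-1 + w)*(15 + w) (b(w) = (w + 15)*(w - 1) = (15 + w)*(-1 + w) = (-1 + w)*(15 + w))
b(A(5))*W(2) = (-15 + 1**2 + 14*1)*(1 + 2) = (-15 + 1 + 14)*3 = 0*3 = 0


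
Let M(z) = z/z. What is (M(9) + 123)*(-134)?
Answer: -16616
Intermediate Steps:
M(z) = 1
(M(9) + 123)*(-134) = (1 + 123)*(-134) = 124*(-134) = -16616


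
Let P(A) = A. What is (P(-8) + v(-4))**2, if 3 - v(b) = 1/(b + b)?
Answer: 1521/64 ≈ 23.766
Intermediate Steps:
v(b) = 3 - 1/(2*b) (v(b) = 3 - 1/(b + b) = 3 - 1/(2*b))
(P(-8) + v(-4))**2 = (-8 + (3 - 1/2/(-4)))**2 = (-8 + (3 - 1/2*(-1/4)))**2 = (-8 + (3 + 1/8))**2 = (-8 + 25/8)**2 = (-39/8)**2 = 1521/64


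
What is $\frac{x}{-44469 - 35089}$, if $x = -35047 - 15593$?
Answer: $\frac{25320}{39779} \approx 0.63652$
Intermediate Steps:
$x = -50640$
$\frac{x}{-44469 - 35089} = - \frac{50640}{-44469 - 35089} = - \frac{50640}{-79558} = \left(-50640\right) \left(- \frac{1}{79558}\right) = \frac{25320}{39779}$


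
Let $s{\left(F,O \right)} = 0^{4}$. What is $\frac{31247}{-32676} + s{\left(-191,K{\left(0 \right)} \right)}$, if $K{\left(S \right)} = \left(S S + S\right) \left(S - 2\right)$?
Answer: $- \frac{31247}{32676} \approx -0.95627$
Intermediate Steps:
$K{\left(S \right)} = \left(-2 + S\right) \left(S + S^{2}\right)$ ($K{\left(S \right)} = \left(S^{2} + S\right) \left(-2 + S\right) = \left(S + S^{2}\right) \left(-2 + S\right) = \left(-2 + S\right) \left(S + S^{2}\right)$)
$s{\left(F,O \right)} = 0$
$\frac{31247}{-32676} + s{\left(-191,K{\left(0 \right)} \right)} = \frac{31247}{-32676} + 0 = 31247 \left(- \frac{1}{32676}\right) + 0 = - \frac{31247}{32676} + 0 = - \frac{31247}{32676}$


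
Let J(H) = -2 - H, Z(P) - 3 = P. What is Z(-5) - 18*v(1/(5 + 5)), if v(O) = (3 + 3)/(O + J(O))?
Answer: 52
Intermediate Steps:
Z(P) = 3 + P
v(O) = -3 (v(O) = (3 + 3)/(O + (-2 - O)) = 6/(-2) = 6*(-½) = -3)
Z(-5) - 18*v(1/(5 + 5)) = (3 - 5) - 18*(-3) = -2 + 54 = 52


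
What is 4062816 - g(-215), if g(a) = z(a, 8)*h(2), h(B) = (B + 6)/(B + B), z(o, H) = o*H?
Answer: 4066256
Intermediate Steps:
z(o, H) = H*o
h(B) = (6 + B)/(2*B) (h(B) = (6 + B)/((2*B)) = (6 + B)*(1/(2*B)) = (6 + B)/(2*B))
g(a) = 16*a (g(a) = (8*a)*((1/2)*(6 + 2)/2) = (8*a)*((1/2)*(1/2)*8) = (8*a)*2 = 16*a)
4062816 - g(-215) = 4062816 - 16*(-215) = 4062816 - 1*(-3440) = 4062816 + 3440 = 4066256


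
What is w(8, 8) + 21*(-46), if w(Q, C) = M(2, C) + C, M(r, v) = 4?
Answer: -954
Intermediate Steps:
w(Q, C) = 4 + C
w(8, 8) + 21*(-46) = (4 + 8) + 21*(-46) = 12 - 966 = -954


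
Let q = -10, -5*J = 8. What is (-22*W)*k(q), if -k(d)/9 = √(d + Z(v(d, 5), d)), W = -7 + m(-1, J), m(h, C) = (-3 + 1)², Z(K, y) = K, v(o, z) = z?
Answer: -594*I*√5 ≈ -1328.2*I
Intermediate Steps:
J = -8/5 (J = -⅕*8 = -8/5 ≈ -1.6000)
m(h, C) = 4 (m(h, C) = (-2)² = 4)
W = -3 (W = -7 + 4 = -3)
k(d) = -9*√(5 + d) (k(d) = -9*√(d + 5) = -9*√(5 + d))
(-22*W)*k(q) = (-22*(-3))*(-9*√(5 - 10)) = 66*(-9*I*√5) = -594*I*√5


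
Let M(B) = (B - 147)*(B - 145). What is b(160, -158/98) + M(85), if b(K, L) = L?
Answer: 182201/49 ≈ 3718.4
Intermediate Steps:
M(B) = (-147 + B)*(-145 + B)
b(160, -158/98) + M(85) = -158/98 + (21315 + 85² - 292*85) = -158*1/98 + (21315 + 7225 - 24820) = -79/49 + 3720 = 182201/49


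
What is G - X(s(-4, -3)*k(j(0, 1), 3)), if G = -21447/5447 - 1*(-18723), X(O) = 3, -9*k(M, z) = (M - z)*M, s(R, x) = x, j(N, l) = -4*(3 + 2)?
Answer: 101946393/5447 ≈ 18716.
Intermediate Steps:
j(N, l) = -20 (j(N, l) = -4*5 = -20)
k(M, z) = -M*(M - z)/9 (k(M, z) = -(M - z)*M/9 = -M*(M - z)/9)
G = 101962734/5447 (G = -21447*1/5447 + 18723 = -21447/5447 + 18723 = 101962734/5447 ≈ 18719.)
G - X(s(-4, -3)*k(j(0, 1), 3)) = 101962734/5447 - 1*3 = 101962734/5447 - 3 = 101946393/5447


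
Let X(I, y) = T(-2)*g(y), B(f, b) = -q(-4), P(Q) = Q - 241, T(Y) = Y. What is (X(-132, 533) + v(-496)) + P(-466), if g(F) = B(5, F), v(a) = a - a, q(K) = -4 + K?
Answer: -723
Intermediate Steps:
P(Q) = -241 + Q
B(f, b) = 8 (B(f, b) = -(-4 - 4) = -1*(-8) = 8)
v(a) = 0
g(F) = 8
X(I, y) = -16 (X(I, y) = -2*8 = -16)
(X(-132, 533) + v(-496)) + P(-466) = (-16 + 0) + (-241 - 466) = -16 - 707 = -723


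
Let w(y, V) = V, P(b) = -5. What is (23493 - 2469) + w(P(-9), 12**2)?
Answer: 21168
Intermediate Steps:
(23493 - 2469) + w(P(-9), 12**2) = (23493 - 2469) + 12**2 = 21024 + 144 = 21168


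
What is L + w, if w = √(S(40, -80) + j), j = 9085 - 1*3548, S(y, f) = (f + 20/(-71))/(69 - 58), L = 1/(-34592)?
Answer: -1/34592 + √3372902357/781 ≈ 74.362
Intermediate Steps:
L = -1/34592 ≈ -2.8908e-5
S(y, f) = -20/781 + f/11 (S(y, f) = (f + 20*(-1/71))/11 = (f - 20/71)*(1/11) = (-20/71 + f)*(1/11) = -20/781 + f/11)
j = 5537 (j = 9085 - 3548 = 5537)
w = √3372902357/781 (w = √((-20/781 + (1/11)*(-80)) + 5537) = √((-20/781 - 80/11) + 5537) = √(-5700/781 + 5537) = √(4318697/781) = √3372902357/781 ≈ 74.362)
L + w = -1/34592 + √3372902357/781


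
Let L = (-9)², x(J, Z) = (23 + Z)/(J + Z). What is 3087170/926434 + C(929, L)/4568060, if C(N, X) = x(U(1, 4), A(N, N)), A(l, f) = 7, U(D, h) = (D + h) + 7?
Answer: 13397260290341/4020405793138 ≈ 3.3323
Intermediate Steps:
U(D, h) = 7 + D + h
x(J, Z) = (23 + Z)/(J + Z)
L = 81
C(N, X) = 30/19 (C(N, X) = (23 + 7)/((7 + 1 + 4) + 7) = 30/(12 + 7) = 30/19)
3087170/926434 + C(929, L)/4568060 = 3087170/926434 + (30/19)/4568060 = 3087170*(1/926434) + (30/19)*(1/4568060) = 1543585/463217 + 3/8679314 = 13397260290341/4020405793138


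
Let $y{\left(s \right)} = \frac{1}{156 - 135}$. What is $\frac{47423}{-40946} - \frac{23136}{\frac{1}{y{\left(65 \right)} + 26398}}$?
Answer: $- \frac{175053019563129}{286622} \approx -6.1075 \cdot 10^{8}$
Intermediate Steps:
$y{\left(s \right)} = \frac{1}{21}$
$\frac{47423}{-40946} - \frac{23136}{\frac{1}{y{\left(65 \right)} + 26398}} = \frac{47423}{-40946} - \frac{23136}{\frac{1}{\frac{1}{21} + 26398}} = 47423 \left(- \frac{1}{40946}\right) - \frac{23136}{\frac{1}{\frac{554359}{21}}} = - \frac{47423}{40946} - \frac{23136}{\frac{21}{554359}} = - \frac{47423}{40946} - \frac{4275216608}{7} = - \frac{175053019563129}{286622}$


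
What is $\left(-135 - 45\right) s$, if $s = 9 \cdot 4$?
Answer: $-6480$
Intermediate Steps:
$s = 36$
$\left(-135 - 45\right) s = \left(-135 - 45\right) 36 = \left(-180\right) 36 = -6480$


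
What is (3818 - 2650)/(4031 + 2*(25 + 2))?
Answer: 1168/4085 ≈ 0.28592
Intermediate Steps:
(3818 - 2650)/(4031 + 2*(25 + 2)) = 1168/(4031 + 2*27) = 1168/(4031 + 54) = 1168/4085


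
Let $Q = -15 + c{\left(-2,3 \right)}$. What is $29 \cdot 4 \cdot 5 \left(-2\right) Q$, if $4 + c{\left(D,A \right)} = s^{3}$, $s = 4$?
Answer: $-52200$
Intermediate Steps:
$c{\left(D,A \right)} = 60$ ($c{\left(D,A \right)} = -4 + 4^{3} = -4 + 64 = 60$)
$Q = 45$ ($Q = -15 + 60 = 45$)
$29 \cdot 4 \cdot 5 \left(-2\right) Q = 29 \cdot 4 \cdot 5 \left(-2\right) 45 = 29 \cdot 20 \left(-2\right) 45 = 29 \left(-40\right) 45 = \left(-1160\right) 45 = -52200$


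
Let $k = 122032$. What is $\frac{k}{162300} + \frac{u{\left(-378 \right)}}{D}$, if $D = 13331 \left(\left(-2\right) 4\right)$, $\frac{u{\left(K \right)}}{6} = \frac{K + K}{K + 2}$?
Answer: $\frac{152897001623}{203380402200} \approx 0.75178$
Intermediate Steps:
$u{\left(K \right)} = \frac{12 K}{2 + K}$ ($u{\left(K \right)} = 6 \frac{K + K}{K + 2} = 6 \frac{2 K}{2 + K} = \frac{12 K}{2 + K}$)
$D = -106648$ ($D = 13331 \left(-8\right) = -106648$)
$\frac{k}{162300} + \frac{u{\left(-378 \right)}}{D} = \frac{122032}{162300} + \frac{12 \left(-378\right) \frac{1}{2 - 378}}{-106648} = 122032 \cdot \frac{1}{162300} + 12 \left(-378\right) \frac{1}{-376} \left(- \frac{1}{106648}\right) = \frac{30508}{40575} + 12 \left(-378\right) \left(- \frac{1}{376}\right) \left(- \frac{1}{106648}\right) = \frac{30508}{40575} + \frac{567}{47} \left(- \frac{1}{106648}\right) = \frac{30508}{40575} - \frac{567}{5012456} = \frac{152897001623}{203380402200}$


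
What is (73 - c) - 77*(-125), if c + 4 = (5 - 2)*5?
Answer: 9687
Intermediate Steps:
c = 11 (c = -4 + (5 - 2)*5 = -4 + 3*5 = -4 + 15 = 11)
(73 - c) - 77*(-125) = (73 - 1*11) - 77*(-125) = (73 - 11) + 9625 = 62 + 9625 = 9687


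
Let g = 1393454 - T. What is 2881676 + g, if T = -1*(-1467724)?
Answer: 2807406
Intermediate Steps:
T = 1467724
g = -74270 (g = 1393454 - 1*1467724 = 1393454 - 1467724 = -74270)
2881676 + g = 2881676 - 74270 = 2807406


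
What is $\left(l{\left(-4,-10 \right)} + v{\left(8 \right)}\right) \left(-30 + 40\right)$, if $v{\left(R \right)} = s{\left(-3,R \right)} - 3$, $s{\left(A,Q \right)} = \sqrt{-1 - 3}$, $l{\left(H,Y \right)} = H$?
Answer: $-70 + 20 i \approx -70.0 + 20.0 i$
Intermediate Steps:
$s{\left(A,Q \right)} = 2 i$ ($s{\left(A,Q \right)} = \sqrt{-4} = 2 i$)
$v{\left(R \right)} = -3 + 2 i$ ($v{\left(R \right)} = 2 i - 3 = -3 + 2 i$)
$\left(l{\left(-4,-10 \right)} + v{\left(8 \right)}\right) \left(-30 + 40\right) = \left(-4 - \left(3 - 2 i\right)\right) \left(-30 + 40\right) = \left(-7 + 2 i\right) 10 = -70 + 20 i$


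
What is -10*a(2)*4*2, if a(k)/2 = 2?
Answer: -320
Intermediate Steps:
a(k) = 4 (a(k) = 2*2 = 4)
-10*a(2)*4*2 = -10*4*4*2 = -40*8 = -1*320 = -320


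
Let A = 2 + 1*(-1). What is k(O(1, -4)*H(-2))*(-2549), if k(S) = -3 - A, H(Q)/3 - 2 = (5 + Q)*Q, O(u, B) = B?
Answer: 10196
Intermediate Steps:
H(Q) = 6 + 3*Q*(5 + Q) (H(Q) = 6 + 3*((5 + Q)*Q) = 6 + 3*(Q*(5 + Q)) = 6 + 3*Q*(5 + Q))
A = 1 (A = 2 - 1 = 1)
k(S) = -4 (k(S) = -3 - 1*1 = -3 - 1 = -4)
k(O(1, -4)*H(-2))*(-2549) = -4*(-2549) = 10196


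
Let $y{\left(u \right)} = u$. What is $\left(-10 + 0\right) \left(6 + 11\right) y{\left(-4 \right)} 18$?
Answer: $12240$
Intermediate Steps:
$\left(-10 + 0\right) \left(6 + 11\right) y{\left(-4 \right)} 18 = \left(-10 + 0\right) \left(6 + 11\right) \left(-4\right) 18 = \left(-10\right) 17 \left(-4\right) 18 = \left(-170\right) \left(-4\right) 18 = 680 \cdot 18 = 12240$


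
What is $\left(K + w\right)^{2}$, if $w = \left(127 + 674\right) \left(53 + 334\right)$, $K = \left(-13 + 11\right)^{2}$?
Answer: $96094420081$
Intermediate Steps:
$K = 4$ ($K = \left(-2\right)^{2} = 4$)
$w = 309987$ ($w = 801 \cdot 387 = 309987$)
$\left(K + w\right)^{2} = \left(4 + 309987\right)^{2} = 309991^{2} = 96094420081$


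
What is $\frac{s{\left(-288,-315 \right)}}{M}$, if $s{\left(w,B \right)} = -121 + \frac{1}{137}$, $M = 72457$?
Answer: $- \frac{2368}{1418087} \approx -0.0016699$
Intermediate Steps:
$s{\left(w,B \right)} = - \frac{16576}{137}$ ($s{\left(w,B \right)} = -121 + \frac{1}{137} = - \frac{16576}{137}$)
$\frac{s{\left(-288,-315 \right)}}{M} = - \frac{16576}{137 \cdot 72457} = \left(- \frac{16576}{137}\right) \frac{1}{72457} = - \frac{2368}{1418087}$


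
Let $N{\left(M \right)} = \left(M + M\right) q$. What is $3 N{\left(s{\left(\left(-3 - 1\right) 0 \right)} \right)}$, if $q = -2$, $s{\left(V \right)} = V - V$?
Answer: $0$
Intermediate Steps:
$s{\left(V \right)} = 0$
$N{\left(M \right)} = - 4 M$ ($N{\left(M \right)} = \left(M + M\right) \left(-2\right) = 2 M \left(-2\right) = - 4 M$)
$3 N{\left(s{\left(\left(-3 - 1\right) 0 \right)} \right)} = 3 \left(\left(-4\right) 0\right) = 3 \cdot 0 = 0$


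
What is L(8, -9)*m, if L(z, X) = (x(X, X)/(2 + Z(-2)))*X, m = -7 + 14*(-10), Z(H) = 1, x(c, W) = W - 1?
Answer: -4410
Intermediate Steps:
x(c, W) = -1 + W
m = -147 (m = -7 - 140 = -147)
L(z, X) = X*(-⅓ + X/3) (L(z, X) = ((-1 + X)/(2 + 1))*X = ((-1 + X)/3)*X = ((-1 + X)*(⅓))*X = (-⅓ + X/3)*X = X*(-⅓ + X/3))
L(8, -9)*m = ((⅓)*(-9)*(-1 - 9))*(-147) = ((⅓)*(-9)*(-10))*(-147) = 30*(-147) = -4410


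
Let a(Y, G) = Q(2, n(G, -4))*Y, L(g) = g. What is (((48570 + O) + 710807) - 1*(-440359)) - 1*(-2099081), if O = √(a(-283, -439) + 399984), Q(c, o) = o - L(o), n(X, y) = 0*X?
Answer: 3298817 + 4*√24999 ≈ 3.2994e+6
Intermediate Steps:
n(X, y) = 0
Q(c, o) = 0 (Q(c, o) = o - o = 0)
a(Y, G) = 0 (a(Y, G) = 0*Y = 0)
O = 4*√24999 (O = √(0 + 399984) = √399984 = 4*√24999 ≈ 632.44)
(((48570 + O) + 710807) - 1*(-440359)) - 1*(-2099081) = (((48570 + 4*√24999) + 710807) - 1*(-440359)) - 1*(-2099081) = ((759377 + 4*√24999) + 440359) + 2099081 = (1199736 + 4*√24999) + 2099081 = 3298817 + 4*√24999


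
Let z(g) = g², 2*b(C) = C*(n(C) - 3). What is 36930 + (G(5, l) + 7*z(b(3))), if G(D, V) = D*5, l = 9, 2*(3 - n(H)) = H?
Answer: 591847/16 ≈ 36990.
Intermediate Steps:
n(H) = 3 - H/2
G(D, V) = 5*D
b(C) = -C²/4 (b(C) = (C*((3 - C/2) - 3))/2 = (C*(-C/2))/2 = (-C²/2)/2 = -C²/4)
36930 + (G(5, l) + 7*z(b(3))) = 36930 + (5*5 + 7*(-¼*3²)²) = 36930 + (25 + 7*(-¼*9)²) = 36930 + (25 + 7*(-9/4)²) = 36930 + (25 + 7*(81/16)) = 36930 + (25 + 567/16) = 36930 + 967/16 = 591847/16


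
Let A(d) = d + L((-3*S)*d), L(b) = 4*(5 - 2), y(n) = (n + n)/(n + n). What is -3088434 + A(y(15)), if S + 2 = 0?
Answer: -3088421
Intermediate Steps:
S = -2 (S = -2 + 0 = -2)
y(n) = 1 (y(n) = (2*n)/((2*n)) = (2*n)*(1/(2*n)) = 1)
L(b) = 12 (L(b) = 4*3 = 12)
A(d) = 12 + d (A(d) = d + 12 = 12 + d)
-3088434 + A(y(15)) = -3088434 + (12 + 1) = -3088434 + 13 = -3088421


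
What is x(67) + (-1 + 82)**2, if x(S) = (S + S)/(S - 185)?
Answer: 387032/59 ≈ 6559.9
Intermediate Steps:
x(S) = 2*S/(-185 + S) (x(S) = (2*S)/(-185 + S) = 2*S/(-185 + S))
x(67) + (-1 + 82)**2 = 2*67/(-185 + 67) + (-1 + 82)**2 = 2*67/(-118) + 81**2 = 2*67*(-1/118) + 6561 = -67/59 + 6561 = 387032/59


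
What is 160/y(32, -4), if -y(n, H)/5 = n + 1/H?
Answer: -128/127 ≈ -1.0079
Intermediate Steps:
y(n, H) = -5*n - 5/H (y(n, H) = -5*(n + 1/H) = -5*n - 5/H)
160/y(32, -4) = 160/(-5*32 - 5/(-4)) = 160/(-160 - 5*(-¼)) = 160/(-160 + 5/4) = 160/(-635/4) = 160*(-4/635) = -128/127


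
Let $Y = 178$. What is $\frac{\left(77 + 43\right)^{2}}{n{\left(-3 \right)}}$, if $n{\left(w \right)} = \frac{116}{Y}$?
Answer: $\frac{640800}{29} \approx 22097.0$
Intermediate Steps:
$n{\left(w \right)} = \frac{58}{89}$ ($n{\left(w \right)} = \frac{116}{178} = 116 \cdot \frac{1}{178} = \frac{58}{89}$)
$\frac{\left(77 + 43\right)^{2}}{n{\left(-3 \right)}} = \frac{\left(77 + 43\right)^{2}}{\frac{58}{89}} = 120^{2} \cdot \frac{89}{58} = 14400 \cdot \frac{89}{58} = \frac{640800}{29}$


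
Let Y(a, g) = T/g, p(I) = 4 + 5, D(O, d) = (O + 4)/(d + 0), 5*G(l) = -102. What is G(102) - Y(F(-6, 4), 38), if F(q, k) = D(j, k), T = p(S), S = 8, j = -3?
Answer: -3921/190 ≈ -20.637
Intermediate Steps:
G(l) = -102/5 (G(l) = (1/5)*(-102) = -102/5)
D(O, d) = (4 + O)/d
p(I) = 9
T = 9
F(q, k) = 1/k (F(q, k) = (4 - 3)/k = 1/k)
Y(a, g) = 9/g
G(102) - Y(F(-6, 4), 38) = -102/5 - 9/38 = -3921/190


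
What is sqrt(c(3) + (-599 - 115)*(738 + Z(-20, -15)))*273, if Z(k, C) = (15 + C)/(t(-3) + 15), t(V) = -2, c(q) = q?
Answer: 273*I*sqrt(526929) ≈ 1.9817e+5*I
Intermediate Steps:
Z(k, C) = 15/13 + C/13 (Z(k, C) = (15 + C)/(-2 + 15) = (15 + C)/13 = (15 + C)*(1/13) = 15/13 + C/13)
sqrt(c(3) + (-599 - 115)*(738 + Z(-20, -15)))*273 = sqrt(3 + (-599 - 115)*(738 + (15/13 + (1/13)*(-15))))*273 = sqrt(3 - 714*(738 + (15/13 - 15/13)))*273 = sqrt(3 - 714*(738 + 0))*273 = sqrt(3 - 714*738)*273 = sqrt(3 - 526932)*273 = sqrt(-526929)*273 = (I*sqrt(526929))*273 = 273*I*sqrt(526929)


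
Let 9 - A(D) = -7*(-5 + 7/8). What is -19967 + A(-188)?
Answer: -159895/8 ≈ -19987.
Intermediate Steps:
A(D) = -159/8 (A(D) = 9 - (-7)*(-5 + 7/8) = 9 - (-7)*(-33)/8 = 9 - 1*231/8 = 9 - 231/8 = -159/8)
-19967 + A(-188) = -19967 - 159/8 = -159895/8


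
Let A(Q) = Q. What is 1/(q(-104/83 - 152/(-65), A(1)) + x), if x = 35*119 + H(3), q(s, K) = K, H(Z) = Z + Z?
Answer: 1/4172 ≈ 0.00023969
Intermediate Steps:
H(Z) = 2*Z
x = 4171 (x = 35*119 + 2*3 = 4165 + 6 = 4171)
1/(q(-104/83 - 152/(-65), A(1)) + x) = 1/(1 + 4171) = 1/4172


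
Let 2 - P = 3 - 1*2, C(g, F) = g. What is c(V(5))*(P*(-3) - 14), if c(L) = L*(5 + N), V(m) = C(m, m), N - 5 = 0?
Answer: -850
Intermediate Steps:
N = 5 (N = 5 + 0 = 5)
V(m) = m
P = 1 (P = 2 - (3 - 1*2) = 2 - (3 - 2) = 2 - 1*1 = 2 - 1 = 1)
c(L) = 10*L (c(L) = L*(5 + 5) = L*10 = 10*L)
c(V(5))*(P*(-3) - 14) = (10*5)*(1*(-3) - 14) = 50*(-3 - 14) = 50*(-17) = -850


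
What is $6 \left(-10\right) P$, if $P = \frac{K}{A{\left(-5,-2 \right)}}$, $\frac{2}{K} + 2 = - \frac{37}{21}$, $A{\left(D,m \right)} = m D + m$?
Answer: $\frac{315}{79} \approx 3.9873$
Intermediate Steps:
$A{\left(D,m \right)} = m + D m$ ($A{\left(D,m \right)} = D m + m = m + D m$)
$K = - \frac{42}{79}$ ($K = \frac{2}{-2 - \frac{37}{21}} = \frac{2}{- \frac{79}{21}} = 2 \left(- \frac{21}{79}\right) = - \frac{42}{79} \approx -0.53165$)
$P = - \frac{21}{316}$ ($P = - \frac{42}{79 \left(- 2 \left(1 - 5\right)\right)} = - \frac{42}{79 \left(\left(-2\right) \left(-4\right)\right)} = - \frac{42}{79 \cdot 8} = \left(- \frac{42}{79}\right) \frac{1}{8} = - \frac{21}{316} \approx -0.066456$)
$6 \left(-10\right) P = 6 \left(-10\right) \left(- \frac{21}{316}\right) = \left(-60\right) \left(- \frac{21}{316}\right) = \frac{315}{79}$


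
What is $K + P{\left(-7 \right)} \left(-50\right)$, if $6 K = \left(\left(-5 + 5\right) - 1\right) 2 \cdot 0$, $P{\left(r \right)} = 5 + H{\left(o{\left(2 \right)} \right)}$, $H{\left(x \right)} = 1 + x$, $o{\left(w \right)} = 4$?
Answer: $-500$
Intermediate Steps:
$P{\left(r \right)} = 10$ ($P{\left(r \right)} = 5 + \left(1 + 4\right) = 5 + 5 = 10$)
$K = 0$ ($K = \frac{\left(\left(-5 + 5\right) - 1\right) 2 \cdot 0}{6} = \frac{\left(0 - 1\right) 0}{6} = \frac{\left(-1\right) 0}{6} = \frac{1}{6} \cdot 0 = 0$)
$K + P{\left(-7 \right)} \left(-50\right) = 0 + 10 \left(-50\right) = 0 - 500 = -500$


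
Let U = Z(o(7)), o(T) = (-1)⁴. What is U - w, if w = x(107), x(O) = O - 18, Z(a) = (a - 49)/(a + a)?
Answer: -113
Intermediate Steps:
o(T) = 1
Z(a) = (-49 + a)/(2*a) (Z(a) = (-49 + a)/((2*a)) = (-49 + a)*(1/(2*a)) = (-49 + a)/(2*a))
U = -24 (U = (½)*(-49 + 1)/1 = (½)*1*(-48) = -24)
x(O) = -18 + O
w = 89 (w = -18 + 107 = 89)
U - w = -24 - 1*89 = -24 - 89 = -113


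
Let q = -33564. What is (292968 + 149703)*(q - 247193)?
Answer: -124282981947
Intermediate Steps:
(292968 + 149703)*(q - 247193) = (292968 + 149703)*(-33564 - 247193) = 442671*(-280757) = -124282981947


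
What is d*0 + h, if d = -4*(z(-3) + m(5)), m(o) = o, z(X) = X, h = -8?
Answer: -8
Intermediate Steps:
d = -8 (d = -4*(-3 + 5) = -4*2 = -8)
d*0 + h = -8*0 - 8 = 0 - 8 = -8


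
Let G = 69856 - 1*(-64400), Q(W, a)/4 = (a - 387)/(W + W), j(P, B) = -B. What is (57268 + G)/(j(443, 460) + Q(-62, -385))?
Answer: -1484311/3372 ≈ -440.19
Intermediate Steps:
Q(W, a) = 2*(-387 + a)/W (Q(W, a) = 4*((a - 387)/(W + W)) = 4*((-387 + a)/((2*W))) = 4*((-387 + a)*(1/(2*W))) = 4*((-387 + a)/(2*W)) = 2*(-387 + a)/W)
G = 134256 (G = 69856 + 64400 = 134256)
(57268 + G)/(j(443, 460) + Q(-62, -385)) = (57268 + 134256)/(-1*460 + 2*(-387 - 385)/(-62)) = 191524/(-460 + 2*(-1/62)*(-772)) = 191524/(-460 + 772/31) = 191524/(-13488/31) = 191524*(-31/13488) = -1484311/3372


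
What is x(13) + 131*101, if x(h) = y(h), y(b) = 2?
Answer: 13233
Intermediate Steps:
x(h) = 2
x(13) + 131*101 = 2 + 131*101 = 2 + 13231 = 13233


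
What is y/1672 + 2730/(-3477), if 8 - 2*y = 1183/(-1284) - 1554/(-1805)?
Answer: -370050481921/472757398080 ≈ -0.78275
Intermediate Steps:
y = 18680939/4635240 (y = 4 - (1183/(-1284) - 1554/(-1805))/2 = 4 - (1183*(-1/1284) - 1554*(-1/1805))/2 = 4 - (-1183/1284 + 1554/1805)/2 = 4 - ½*(-139979/2317620) = 4 + 139979/4635240 = 18680939/4635240 ≈ 4.0302)
y/1672 + 2730/(-3477) = (18680939/4635240)/1672 + 2730/(-3477) = (18680939/4635240)*(1/1672) + 2730*(-1/3477) = 18680939/7750121280 - 910/1159 = -370050481921/472757398080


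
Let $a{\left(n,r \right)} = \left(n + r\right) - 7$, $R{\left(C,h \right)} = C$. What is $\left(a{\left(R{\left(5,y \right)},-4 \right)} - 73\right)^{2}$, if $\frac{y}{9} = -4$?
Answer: $6241$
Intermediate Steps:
$y = -36$ ($y = 9 \left(-4\right) = -36$)
$a{\left(n,r \right)} = -7 + n + r$
$\left(a{\left(R{\left(5,y \right)},-4 \right)} - 73\right)^{2} = \left(\left(-7 + 5 - 4\right) - 73\right)^{2} = \left(-6 - 73\right)^{2} = \left(-79\right)^{2} = 6241$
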